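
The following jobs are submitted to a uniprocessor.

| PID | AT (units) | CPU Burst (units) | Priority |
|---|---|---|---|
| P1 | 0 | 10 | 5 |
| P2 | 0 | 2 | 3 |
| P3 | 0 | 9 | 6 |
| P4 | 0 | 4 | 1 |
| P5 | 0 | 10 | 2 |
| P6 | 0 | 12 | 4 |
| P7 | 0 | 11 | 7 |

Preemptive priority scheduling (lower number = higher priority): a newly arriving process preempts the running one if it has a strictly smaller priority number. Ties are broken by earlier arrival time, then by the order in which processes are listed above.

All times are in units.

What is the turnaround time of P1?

38

Gantt: | P4 0-4 | P5 4-14 | P2 14-16 | P6 16-28 | P1 28-38 | P3 38-47 | P7 47-58 |
Completion: P1=38  P2=16  P3=47  P4=4  P5=14  P6=28  P7=58
Turnaround (C−A): P1=38  P2=16  P3=47  P4=4  P5=14  P6=28  P7=58
Turnaround(P1) = completion − arrival = 38 − 0 = 38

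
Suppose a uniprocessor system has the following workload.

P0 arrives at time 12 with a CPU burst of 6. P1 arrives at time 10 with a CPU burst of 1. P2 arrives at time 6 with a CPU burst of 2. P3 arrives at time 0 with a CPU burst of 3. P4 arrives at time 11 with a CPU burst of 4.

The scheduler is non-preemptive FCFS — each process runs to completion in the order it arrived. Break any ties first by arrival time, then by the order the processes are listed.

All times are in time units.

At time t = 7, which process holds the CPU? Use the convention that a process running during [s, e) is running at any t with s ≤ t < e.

P2

Gantt: | P3 0-3 | idle 3-6 | P2 6-8 | idle 8-10 | P1 10-11 | P4 11-15 | P0 15-21 |
Completion: P0=21  P1=11  P2=8  P3=3  P4=15
Turnaround (C−A): P0=9  P1=1  P2=2  P3=3  P4=4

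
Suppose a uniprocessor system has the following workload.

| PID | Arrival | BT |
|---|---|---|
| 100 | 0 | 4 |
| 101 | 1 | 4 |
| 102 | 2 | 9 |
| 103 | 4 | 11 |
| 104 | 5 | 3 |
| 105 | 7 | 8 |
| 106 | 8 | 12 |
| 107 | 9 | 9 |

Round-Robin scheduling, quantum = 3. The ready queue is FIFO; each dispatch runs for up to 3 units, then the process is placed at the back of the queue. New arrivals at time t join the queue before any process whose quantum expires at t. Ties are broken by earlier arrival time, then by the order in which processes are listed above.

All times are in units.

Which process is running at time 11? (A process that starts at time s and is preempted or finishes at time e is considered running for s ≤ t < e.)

103

Gantt: | 100 0-3 | 101 3-6 | 102 6-9 | 100 9-10 | 103 10-13 | 104 13-16 | 101 16-17 | 105 17-20 | 106 20-23 | 107 23-26 | 102 26-29 | 103 29-32 | 105 32-35 | 106 35-38 | 107 38-41 | 102 41-44 | 103 44-47 | 105 47-49 | 106 49-52 | 107 52-55 | 103 55-57 | 106 57-60 |
Completion: 100=10  101=17  102=44  103=57  104=16  105=49  106=60  107=55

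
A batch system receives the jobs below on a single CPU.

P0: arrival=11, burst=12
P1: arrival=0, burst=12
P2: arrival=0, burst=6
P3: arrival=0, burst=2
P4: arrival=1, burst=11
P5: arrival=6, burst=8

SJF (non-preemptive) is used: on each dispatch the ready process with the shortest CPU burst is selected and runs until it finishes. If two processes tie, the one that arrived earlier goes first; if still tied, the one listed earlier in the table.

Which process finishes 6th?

Schedule: | P3 0-2 | P2 2-8 | P5 8-16 | P4 16-27 | P1 27-39 | P0 39-51 |
Completion: P0=51  P1=39  P2=8  P3=2  P4=27  P5=16
Turnaround (C−A): P0=40  P1=39  P2=8  P3=2  P4=26  P5=10
Finish order: P3 → P2 → P5 → P4 → P1 → P0

P0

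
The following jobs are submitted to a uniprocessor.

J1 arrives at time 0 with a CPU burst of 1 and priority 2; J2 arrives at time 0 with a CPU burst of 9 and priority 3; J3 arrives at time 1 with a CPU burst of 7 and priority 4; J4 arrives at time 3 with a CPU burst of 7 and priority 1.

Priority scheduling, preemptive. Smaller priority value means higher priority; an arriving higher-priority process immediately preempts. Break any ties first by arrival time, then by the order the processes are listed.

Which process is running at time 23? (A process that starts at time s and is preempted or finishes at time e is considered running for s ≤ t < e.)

J3

Schedule: | J1 0-1 | J2 1-3 | J4 3-10 | J2 10-17 | J3 17-24 |
Completion: J1=1  J2=17  J3=24  J4=10
Turnaround (C−A): J1=1  J2=17  J3=23  J4=7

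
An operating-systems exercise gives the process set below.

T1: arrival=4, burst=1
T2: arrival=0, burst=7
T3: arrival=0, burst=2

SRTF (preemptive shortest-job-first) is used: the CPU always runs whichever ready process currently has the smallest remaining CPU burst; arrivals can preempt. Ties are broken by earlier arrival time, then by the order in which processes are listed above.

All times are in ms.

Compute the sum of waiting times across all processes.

3

Schedule: | T3 0-2 | T2 2-4 | T1 4-5 | T2 5-10 |
Completion: T1=5  T2=10  T3=2
Waiting = turnaround − burst: T1=0, T2=3, T3=0
Total waiting = 0 + 3 + 0 = 3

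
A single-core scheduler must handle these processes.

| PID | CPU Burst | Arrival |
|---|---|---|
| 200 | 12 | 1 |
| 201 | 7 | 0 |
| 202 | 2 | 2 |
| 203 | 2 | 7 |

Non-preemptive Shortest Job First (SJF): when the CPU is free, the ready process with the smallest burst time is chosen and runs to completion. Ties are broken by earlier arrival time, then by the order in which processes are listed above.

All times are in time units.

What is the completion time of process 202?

Schedule: | 201 0-7 | 202 7-9 | 203 9-11 | 200 11-23 |
Completion: 200=23  201=7  202=9  203=11
Turnaround (C−A): 200=22  201=7  202=7  203=4

9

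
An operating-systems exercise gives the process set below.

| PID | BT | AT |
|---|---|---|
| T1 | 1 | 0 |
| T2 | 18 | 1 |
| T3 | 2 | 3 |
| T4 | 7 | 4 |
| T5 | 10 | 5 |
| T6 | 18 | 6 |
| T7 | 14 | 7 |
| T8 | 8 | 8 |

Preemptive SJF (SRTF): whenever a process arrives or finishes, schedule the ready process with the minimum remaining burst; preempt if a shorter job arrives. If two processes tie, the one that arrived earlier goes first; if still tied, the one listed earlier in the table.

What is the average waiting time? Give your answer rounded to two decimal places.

Schedule: | T1 0-1 | T2 1-3 | T3 3-5 | T4 5-12 | T8 12-20 | T5 20-30 | T7 30-44 | T2 44-60 | T6 60-78 |
Completion: T1=1  T2=60  T3=5  T4=12  T5=30  T6=78  T7=44  T8=20
Turnaround (C−A): T1=1  T2=59  T3=2  T4=8  T5=25  T6=72  T7=37  T8=12
Waiting times: T1=0, T2=41, T3=0, T4=1, T5=15, T6=54, T7=23, T8=4
Average waiting = (0+41+0+1+15+54+23+4) / 8 = 138/8 = 17.25

17.25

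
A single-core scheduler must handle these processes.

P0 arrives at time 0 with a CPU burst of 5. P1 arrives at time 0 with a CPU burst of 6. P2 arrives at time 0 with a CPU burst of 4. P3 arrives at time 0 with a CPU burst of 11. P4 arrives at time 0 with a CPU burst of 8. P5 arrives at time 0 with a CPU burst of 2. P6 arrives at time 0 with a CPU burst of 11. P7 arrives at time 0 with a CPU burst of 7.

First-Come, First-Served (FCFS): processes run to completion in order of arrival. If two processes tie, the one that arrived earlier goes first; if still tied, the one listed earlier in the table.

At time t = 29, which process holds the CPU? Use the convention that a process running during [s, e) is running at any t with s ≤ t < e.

P4

Gantt: | P0 0-5 | P1 5-11 | P2 11-15 | P3 15-26 | P4 26-34 | P5 34-36 | P6 36-47 | P7 47-54 |
Completion: P0=5  P1=11  P2=15  P3=26  P4=34  P5=36  P6=47  P7=54
Turnaround (C−A): P0=5  P1=11  P2=15  P3=26  P4=34  P5=36  P6=47  P7=54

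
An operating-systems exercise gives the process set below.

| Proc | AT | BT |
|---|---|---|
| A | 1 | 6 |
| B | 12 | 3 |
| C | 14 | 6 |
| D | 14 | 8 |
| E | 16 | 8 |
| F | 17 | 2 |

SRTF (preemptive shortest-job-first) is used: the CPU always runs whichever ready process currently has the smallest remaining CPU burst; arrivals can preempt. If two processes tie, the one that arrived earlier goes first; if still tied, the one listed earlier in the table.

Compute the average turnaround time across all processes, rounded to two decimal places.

Gantt: | idle 0-1 | A 1-7 | idle 7-12 | B 12-15 | C 15-17 | F 17-19 | C 19-23 | D 23-31 | E 31-39 |
Completion: A=7  B=15  C=23  D=31  E=39  F=19
Turnaround times: A=6, B=3, C=9, D=17, E=23, F=2
Average turnaround = (6+3+9+17+23+2) / 6 = 60/6 = 10.00

10.00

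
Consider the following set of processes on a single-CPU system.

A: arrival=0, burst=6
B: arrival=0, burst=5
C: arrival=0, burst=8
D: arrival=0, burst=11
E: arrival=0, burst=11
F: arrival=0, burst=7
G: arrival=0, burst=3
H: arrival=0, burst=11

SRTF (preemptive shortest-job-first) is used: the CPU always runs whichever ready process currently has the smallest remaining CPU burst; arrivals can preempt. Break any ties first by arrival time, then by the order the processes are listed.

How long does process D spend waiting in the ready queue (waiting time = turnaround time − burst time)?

Gantt: | G 0-3 | B 3-8 | A 8-14 | F 14-21 | C 21-29 | D 29-40 | E 40-51 | H 51-62 |
Completion: A=14  B=8  C=29  D=40  E=51  F=21  G=3  H=62
Waiting(D) = turnaround − burst = 40 − 11 = 29

29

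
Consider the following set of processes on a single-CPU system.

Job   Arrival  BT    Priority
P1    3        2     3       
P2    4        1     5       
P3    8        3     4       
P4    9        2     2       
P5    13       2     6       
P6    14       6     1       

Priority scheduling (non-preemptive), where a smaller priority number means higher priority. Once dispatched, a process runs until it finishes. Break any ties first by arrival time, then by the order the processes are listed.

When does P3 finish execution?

Gantt: | idle 0-3 | P1 3-5 | P2 5-6 | idle 6-8 | P3 8-11 | P4 11-13 | P5 13-15 | P6 15-21 |
Completion: P1=5  P2=6  P3=11  P4=13  P5=15  P6=21

11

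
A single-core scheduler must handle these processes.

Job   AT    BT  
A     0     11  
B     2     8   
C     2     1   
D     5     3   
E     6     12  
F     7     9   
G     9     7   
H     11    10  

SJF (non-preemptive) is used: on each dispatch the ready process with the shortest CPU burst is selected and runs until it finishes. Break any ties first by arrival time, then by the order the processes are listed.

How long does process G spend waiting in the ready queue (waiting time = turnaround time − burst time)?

6

Schedule: | A 0-11 | C 11-12 | D 12-15 | G 15-22 | B 22-30 | F 30-39 | H 39-49 | E 49-61 |
Completion: A=11  B=30  C=12  D=15  E=61  F=39  G=22  H=49
Waiting(G) = turnaround − burst = 13 − 7 = 6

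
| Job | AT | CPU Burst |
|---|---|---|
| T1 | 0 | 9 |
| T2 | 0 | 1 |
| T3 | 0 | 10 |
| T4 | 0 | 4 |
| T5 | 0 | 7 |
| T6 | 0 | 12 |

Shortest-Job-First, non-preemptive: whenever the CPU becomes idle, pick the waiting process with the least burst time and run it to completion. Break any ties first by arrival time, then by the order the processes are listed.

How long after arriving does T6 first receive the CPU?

Gantt: | T2 0-1 | T4 1-5 | T5 5-12 | T1 12-21 | T3 21-31 | T6 31-43 |
Completion: T1=21  T2=1  T3=31  T4=5  T5=12  T6=43
Turnaround (C−A): T1=21  T2=1  T3=31  T4=5  T5=12  T6=43
Response(T6) = first start − arrival = 31 − 0 = 31

31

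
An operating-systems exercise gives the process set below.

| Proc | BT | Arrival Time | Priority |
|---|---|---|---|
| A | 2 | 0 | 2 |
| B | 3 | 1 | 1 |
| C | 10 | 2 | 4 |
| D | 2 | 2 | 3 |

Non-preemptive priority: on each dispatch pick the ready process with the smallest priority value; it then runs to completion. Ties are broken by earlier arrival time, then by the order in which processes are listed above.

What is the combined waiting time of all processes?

9

Timeline: | A 0-2 | B 2-5 | D 5-7 | C 7-17 |
Completion: A=2  B=5  C=17  D=7
Waiting = turnaround − burst: A=0, B=1, C=5, D=3
Total waiting = 0 + 1 + 5 + 3 = 9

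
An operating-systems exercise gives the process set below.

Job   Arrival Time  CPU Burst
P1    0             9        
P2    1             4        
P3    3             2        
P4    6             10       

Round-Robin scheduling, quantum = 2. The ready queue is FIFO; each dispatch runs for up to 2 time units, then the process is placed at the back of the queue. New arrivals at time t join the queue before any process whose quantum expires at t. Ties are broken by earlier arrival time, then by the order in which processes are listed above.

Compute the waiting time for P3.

Timeline: | P1 0-2 | P2 2-4 | P1 4-6 | P3 6-8 | P2 8-10 | P4 10-12 | P1 12-14 | P4 14-16 | P1 16-18 | P4 18-20 | P1 20-21 | P4 21-25 |
Completion: P1=21  P2=10  P3=8  P4=25
Turnaround (C−A): P1=21  P2=9  P3=5  P4=19
Waiting(P3) = turnaround − burst = 5 − 2 = 3

3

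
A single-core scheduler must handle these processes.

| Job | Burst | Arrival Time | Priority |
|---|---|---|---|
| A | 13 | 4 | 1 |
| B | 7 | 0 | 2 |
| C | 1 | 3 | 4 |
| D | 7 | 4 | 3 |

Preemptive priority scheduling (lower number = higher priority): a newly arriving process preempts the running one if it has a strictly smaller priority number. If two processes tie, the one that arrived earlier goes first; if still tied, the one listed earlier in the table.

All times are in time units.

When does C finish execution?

Timeline: | B 0-4 | A 4-17 | B 17-20 | D 20-27 | C 27-28 |
Completion: A=17  B=20  C=28  D=27
Turnaround (C−A): A=13  B=20  C=25  D=23

28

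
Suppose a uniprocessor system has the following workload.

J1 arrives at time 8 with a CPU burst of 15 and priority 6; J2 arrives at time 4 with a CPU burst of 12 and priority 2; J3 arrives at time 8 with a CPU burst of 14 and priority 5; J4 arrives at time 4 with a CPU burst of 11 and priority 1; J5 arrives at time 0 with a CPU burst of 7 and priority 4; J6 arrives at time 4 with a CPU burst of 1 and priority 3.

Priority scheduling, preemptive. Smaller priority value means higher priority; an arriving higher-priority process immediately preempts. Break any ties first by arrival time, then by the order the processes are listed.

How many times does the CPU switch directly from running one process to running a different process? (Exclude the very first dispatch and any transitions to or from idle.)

6

Schedule: | J5 0-4 | J4 4-15 | J2 15-27 | J6 27-28 | J5 28-31 | J3 31-45 | J1 45-60 |
Completion: J1=60  J2=27  J3=45  J4=15  J5=31  J6=28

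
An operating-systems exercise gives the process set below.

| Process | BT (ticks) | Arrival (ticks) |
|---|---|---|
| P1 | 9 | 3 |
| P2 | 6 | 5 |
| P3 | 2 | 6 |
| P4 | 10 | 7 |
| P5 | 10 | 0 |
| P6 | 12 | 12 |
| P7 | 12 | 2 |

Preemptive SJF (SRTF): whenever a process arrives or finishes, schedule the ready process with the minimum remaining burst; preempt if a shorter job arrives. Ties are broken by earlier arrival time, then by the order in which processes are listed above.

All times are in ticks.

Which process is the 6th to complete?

Timeline: | P5 0-6 | P3 6-8 | P5 8-12 | P2 12-18 | P1 18-27 | P4 27-37 | P7 37-49 | P6 49-61 |
Completion: P1=27  P2=18  P3=8  P4=37  P5=12  P6=61  P7=49
Finish order: P3 → P5 → P2 → P1 → P4 → P7 → P6

P7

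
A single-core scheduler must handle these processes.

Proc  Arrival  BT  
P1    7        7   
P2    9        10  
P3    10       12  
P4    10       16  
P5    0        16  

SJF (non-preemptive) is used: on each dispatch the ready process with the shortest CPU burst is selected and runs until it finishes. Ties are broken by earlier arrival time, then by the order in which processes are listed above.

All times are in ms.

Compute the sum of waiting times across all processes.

81

Gantt: | P5 0-16 | P1 16-23 | P2 23-33 | P3 33-45 | P4 45-61 |
Completion: P1=23  P2=33  P3=45  P4=61  P5=16
Turnaround (C−A): P1=16  P2=24  P3=35  P4=51  P5=16
Waiting = turnaround − burst: P1=9, P2=14, P3=23, P4=35, P5=0
Total waiting = 9 + 14 + 23 + 35 + 0 = 81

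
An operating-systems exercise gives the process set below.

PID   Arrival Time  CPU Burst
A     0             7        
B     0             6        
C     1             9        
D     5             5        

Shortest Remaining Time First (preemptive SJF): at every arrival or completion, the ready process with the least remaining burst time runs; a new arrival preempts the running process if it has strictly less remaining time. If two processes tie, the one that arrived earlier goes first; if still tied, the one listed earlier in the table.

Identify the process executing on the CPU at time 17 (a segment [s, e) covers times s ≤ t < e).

A

Gantt: | B 0-6 | D 6-11 | A 11-18 | C 18-27 |
Completion: A=18  B=6  C=27  D=11
Turnaround (C−A): A=18  B=6  C=26  D=6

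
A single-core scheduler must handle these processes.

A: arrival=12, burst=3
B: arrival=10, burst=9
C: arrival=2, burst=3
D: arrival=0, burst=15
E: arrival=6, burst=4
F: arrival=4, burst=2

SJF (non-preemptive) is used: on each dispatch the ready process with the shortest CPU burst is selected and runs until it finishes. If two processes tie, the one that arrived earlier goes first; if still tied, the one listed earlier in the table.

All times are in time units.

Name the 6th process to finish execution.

B

Schedule: | D 0-15 | F 15-17 | C 17-20 | A 20-23 | E 23-27 | B 27-36 |
Completion: A=23  B=36  C=20  D=15  E=27  F=17
Finish order: D → F → C → A → E → B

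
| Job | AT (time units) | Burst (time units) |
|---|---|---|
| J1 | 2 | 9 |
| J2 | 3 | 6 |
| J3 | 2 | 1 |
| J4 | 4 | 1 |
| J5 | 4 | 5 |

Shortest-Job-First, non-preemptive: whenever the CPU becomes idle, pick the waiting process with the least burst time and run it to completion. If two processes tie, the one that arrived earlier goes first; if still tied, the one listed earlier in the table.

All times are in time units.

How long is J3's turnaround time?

1

Timeline: | idle 0-2 | J3 2-3 | J2 3-9 | J4 9-10 | J5 10-15 | J1 15-24 |
Completion: J1=24  J2=9  J3=3  J4=10  J5=15
Turnaround (C−A): J1=22  J2=6  J3=1  J4=6  J5=11
Turnaround(J3) = completion − arrival = 3 − 2 = 1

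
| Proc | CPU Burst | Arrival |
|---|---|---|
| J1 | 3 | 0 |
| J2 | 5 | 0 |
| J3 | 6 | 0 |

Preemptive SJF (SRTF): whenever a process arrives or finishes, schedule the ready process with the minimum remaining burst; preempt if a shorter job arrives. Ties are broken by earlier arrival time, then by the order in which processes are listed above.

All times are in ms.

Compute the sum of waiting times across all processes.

11

Timeline: | J1 0-3 | J2 3-8 | J3 8-14 |
Completion: J1=3  J2=8  J3=14
Waiting = turnaround − burst: J1=0, J2=3, J3=8
Total waiting = 0 + 3 + 8 = 11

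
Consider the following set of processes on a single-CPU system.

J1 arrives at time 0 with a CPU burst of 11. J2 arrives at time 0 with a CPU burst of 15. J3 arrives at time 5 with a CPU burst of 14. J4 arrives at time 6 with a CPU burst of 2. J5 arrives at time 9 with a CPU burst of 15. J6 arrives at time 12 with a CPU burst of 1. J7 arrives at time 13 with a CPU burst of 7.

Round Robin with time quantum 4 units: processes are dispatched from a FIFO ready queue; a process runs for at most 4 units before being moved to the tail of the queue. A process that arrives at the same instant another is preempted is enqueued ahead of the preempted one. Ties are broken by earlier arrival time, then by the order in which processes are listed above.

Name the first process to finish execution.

J4

Timeline: | J1 0-4 | J2 4-8 | J1 8-12 | J3 12-16 | J4 16-18 | J2 18-22 | J5 22-26 | J6 26-27 | J1 27-30 | J7 30-34 | J3 34-38 | J2 38-42 | J5 42-46 | J7 46-49 | J3 49-53 | J2 53-56 | J5 56-60 | J3 60-62 | J5 62-65 |
Completion: J1=30  J2=56  J3=62  J4=18  J5=65  J6=27  J7=49
Finish order: J4 → J6 → J1 → J7 → J2 → J3 → J5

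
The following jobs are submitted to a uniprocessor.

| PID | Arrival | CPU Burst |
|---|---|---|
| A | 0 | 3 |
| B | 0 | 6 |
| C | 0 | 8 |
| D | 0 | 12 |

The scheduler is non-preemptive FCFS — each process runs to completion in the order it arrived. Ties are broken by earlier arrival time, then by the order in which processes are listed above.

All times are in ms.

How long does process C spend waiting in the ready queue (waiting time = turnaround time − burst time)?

9

Gantt: | A 0-3 | B 3-9 | C 9-17 | D 17-29 |
Completion: A=3  B=9  C=17  D=29
Waiting(C) = turnaround − burst = 17 − 8 = 9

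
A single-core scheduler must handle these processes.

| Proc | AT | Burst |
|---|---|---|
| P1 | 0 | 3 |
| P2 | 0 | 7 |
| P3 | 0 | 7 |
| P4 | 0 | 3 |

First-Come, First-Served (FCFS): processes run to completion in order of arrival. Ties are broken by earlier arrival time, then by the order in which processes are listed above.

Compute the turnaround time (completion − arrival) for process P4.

Gantt: | P1 0-3 | P2 3-10 | P3 10-17 | P4 17-20 |
Completion: P1=3  P2=10  P3=17  P4=20
Turnaround(P4) = completion − arrival = 20 − 0 = 20

20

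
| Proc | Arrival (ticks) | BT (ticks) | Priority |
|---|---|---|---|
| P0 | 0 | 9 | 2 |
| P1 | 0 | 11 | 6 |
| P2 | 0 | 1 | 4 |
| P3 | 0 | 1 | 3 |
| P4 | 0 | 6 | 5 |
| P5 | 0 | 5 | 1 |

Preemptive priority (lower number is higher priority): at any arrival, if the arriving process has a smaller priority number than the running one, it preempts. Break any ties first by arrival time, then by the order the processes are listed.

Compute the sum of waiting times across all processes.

Schedule: | P5 0-5 | P0 5-14 | P3 14-15 | P2 15-16 | P4 16-22 | P1 22-33 |
Completion: P0=14  P1=33  P2=16  P3=15  P4=22  P5=5
Waiting = turnaround − burst: P0=5, P1=22, P2=15, P3=14, P4=16, P5=0
Total waiting = 5 + 22 + 15 + 14 + 16 + 0 = 72

72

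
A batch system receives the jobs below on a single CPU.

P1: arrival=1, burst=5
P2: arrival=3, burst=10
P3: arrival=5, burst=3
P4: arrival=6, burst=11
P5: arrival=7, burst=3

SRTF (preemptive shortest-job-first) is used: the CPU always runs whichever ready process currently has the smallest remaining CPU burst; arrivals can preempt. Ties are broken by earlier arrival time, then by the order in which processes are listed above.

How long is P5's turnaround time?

Gantt: | idle 0-1 | P1 1-6 | P3 6-9 | P5 9-12 | P2 12-22 | P4 22-33 |
Completion: P1=6  P2=22  P3=9  P4=33  P5=12
Turnaround(P5) = completion − arrival = 12 − 7 = 5

5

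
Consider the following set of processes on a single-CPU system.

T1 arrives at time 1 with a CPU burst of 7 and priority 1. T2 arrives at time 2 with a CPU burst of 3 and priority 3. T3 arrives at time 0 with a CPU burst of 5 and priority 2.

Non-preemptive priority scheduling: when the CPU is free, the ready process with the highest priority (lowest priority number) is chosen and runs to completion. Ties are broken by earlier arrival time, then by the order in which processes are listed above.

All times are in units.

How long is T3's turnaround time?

5

Timeline: | T3 0-5 | T1 5-12 | T2 12-15 |
Completion: T1=12  T2=15  T3=5
Turnaround (C−A): T1=11  T2=13  T3=5
Turnaround(T3) = completion − arrival = 5 − 0 = 5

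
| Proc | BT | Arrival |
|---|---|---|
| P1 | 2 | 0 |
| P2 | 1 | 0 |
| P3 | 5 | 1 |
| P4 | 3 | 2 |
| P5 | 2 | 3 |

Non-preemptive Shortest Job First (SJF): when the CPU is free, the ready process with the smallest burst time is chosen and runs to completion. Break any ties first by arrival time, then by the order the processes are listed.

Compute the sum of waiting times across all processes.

11

Schedule: | P2 0-1 | P1 1-3 | P5 3-5 | P4 5-8 | P3 8-13 |
Completion: P1=3  P2=1  P3=13  P4=8  P5=5
Waiting = turnaround − burst: P1=1, P2=0, P3=7, P4=3, P5=0
Total waiting = 1 + 0 + 7 + 3 + 0 = 11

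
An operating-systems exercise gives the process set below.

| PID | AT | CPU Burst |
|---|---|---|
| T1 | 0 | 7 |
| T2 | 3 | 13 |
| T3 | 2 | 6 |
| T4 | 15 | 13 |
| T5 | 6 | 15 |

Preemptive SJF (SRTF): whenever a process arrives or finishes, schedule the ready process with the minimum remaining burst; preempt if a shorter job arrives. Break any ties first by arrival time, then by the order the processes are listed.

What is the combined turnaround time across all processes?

113

Gantt: | T1 0-7 | T3 7-13 | T2 13-26 | T4 26-39 | T5 39-54 |
Completion: T1=7  T2=26  T3=13  T4=39  T5=54
Turnaround = completion − arrival: T1=7, T2=23, T3=11, T4=24, T5=48
Total turnaround = 7 + 23 + 11 + 24 + 48 = 113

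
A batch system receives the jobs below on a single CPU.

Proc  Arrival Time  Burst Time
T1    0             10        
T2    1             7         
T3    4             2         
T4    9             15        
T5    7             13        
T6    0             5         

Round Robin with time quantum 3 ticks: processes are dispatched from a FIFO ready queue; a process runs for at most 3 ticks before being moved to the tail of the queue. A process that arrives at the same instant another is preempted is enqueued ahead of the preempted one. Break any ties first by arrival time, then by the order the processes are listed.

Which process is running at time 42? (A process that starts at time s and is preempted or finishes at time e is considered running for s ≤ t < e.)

Gantt: | T1 0-3 | T6 3-6 | T2 6-9 | T1 9-12 | T3 12-14 | T6 14-16 | T5 16-19 | T4 19-22 | T2 22-25 | T1 25-28 | T5 28-31 | T4 31-34 | T2 34-35 | T1 35-36 | T5 36-39 | T4 39-42 | T5 42-45 | T4 45-48 | T5 48-49 | T4 49-52 |
Completion: T1=36  T2=35  T3=14  T4=52  T5=49  T6=16
Turnaround (C−A): T1=36  T2=34  T3=10  T4=43  T5=42  T6=16

T5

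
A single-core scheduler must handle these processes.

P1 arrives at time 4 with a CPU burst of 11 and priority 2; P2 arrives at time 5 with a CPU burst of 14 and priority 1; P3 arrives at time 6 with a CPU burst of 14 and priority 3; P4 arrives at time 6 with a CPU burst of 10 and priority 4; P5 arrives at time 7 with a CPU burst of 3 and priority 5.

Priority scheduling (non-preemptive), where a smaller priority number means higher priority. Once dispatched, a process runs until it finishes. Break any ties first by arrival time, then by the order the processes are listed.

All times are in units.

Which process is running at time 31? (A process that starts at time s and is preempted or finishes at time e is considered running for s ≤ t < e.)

Schedule: | idle 0-4 | P1 4-15 | P2 15-29 | P3 29-43 | P4 43-53 | P5 53-56 |
Completion: P1=15  P2=29  P3=43  P4=53  P5=56
Turnaround (C−A): P1=11  P2=24  P3=37  P4=47  P5=49

P3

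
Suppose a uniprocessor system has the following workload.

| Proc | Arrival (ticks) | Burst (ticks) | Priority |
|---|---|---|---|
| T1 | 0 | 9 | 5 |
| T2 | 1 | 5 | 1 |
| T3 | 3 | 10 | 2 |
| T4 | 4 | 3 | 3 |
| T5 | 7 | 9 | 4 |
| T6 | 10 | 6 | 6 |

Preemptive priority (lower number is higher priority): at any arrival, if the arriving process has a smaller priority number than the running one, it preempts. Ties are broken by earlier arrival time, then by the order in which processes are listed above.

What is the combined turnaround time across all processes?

122

Timeline: | T1 0-1 | T2 1-6 | T3 6-16 | T4 16-19 | T5 19-28 | T1 28-36 | T6 36-42 |
Completion: T1=36  T2=6  T3=16  T4=19  T5=28  T6=42
Turnaround = completion − arrival: T1=36, T2=5, T3=13, T4=15, T5=21, T6=32
Total turnaround = 36 + 5 + 13 + 15 + 21 + 32 = 122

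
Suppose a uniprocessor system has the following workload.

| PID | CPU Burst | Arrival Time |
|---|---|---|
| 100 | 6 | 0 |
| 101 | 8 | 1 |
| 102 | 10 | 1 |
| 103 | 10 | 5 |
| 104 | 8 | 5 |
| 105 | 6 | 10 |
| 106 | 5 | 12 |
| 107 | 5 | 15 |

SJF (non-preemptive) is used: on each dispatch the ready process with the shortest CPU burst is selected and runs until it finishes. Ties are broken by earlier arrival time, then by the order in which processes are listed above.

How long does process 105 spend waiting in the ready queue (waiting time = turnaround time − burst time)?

Gantt: | 100 0-6 | 101 6-14 | 106 14-19 | 107 19-24 | 105 24-30 | 104 30-38 | 102 38-48 | 103 48-58 |
Completion: 100=6  101=14  102=48  103=58  104=38  105=30  106=19  107=24
Waiting(105) = turnaround − burst = 20 − 6 = 14

14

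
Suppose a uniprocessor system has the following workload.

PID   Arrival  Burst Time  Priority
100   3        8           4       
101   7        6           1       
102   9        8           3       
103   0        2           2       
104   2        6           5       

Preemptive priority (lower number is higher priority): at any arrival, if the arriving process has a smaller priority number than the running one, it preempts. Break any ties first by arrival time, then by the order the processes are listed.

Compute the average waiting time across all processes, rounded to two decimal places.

Schedule: | 103 0-2 | 104 2-3 | 100 3-7 | 101 7-13 | 102 13-21 | 100 21-25 | 104 25-30 |
Completion: 100=25  101=13  102=21  103=2  104=30
Turnaround (C−A): 100=22  101=6  102=12  103=2  104=28
Waiting times: 100=14, 101=0, 102=4, 103=0, 104=22
Average waiting = (14+0+4+0+22) / 5 = 40/5 = 8.00

8.00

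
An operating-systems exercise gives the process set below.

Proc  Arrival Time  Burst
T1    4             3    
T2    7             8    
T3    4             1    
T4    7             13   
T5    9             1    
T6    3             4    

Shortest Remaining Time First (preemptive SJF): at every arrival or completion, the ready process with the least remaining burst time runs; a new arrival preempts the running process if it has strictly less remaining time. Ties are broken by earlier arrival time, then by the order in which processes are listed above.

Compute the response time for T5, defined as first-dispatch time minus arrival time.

0

Schedule: | idle 0-3 | T6 3-4 | T3 4-5 | T6 5-8 | T1 8-9 | T5 9-10 | T1 10-12 | T2 12-20 | T4 20-33 |
Completion: T1=12  T2=20  T3=5  T4=33  T5=10  T6=8
Turnaround (C−A): T1=8  T2=13  T3=1  T4=26  T5=1  T6=5
Response(T5) = first start − arrival = 9 − 9 = 0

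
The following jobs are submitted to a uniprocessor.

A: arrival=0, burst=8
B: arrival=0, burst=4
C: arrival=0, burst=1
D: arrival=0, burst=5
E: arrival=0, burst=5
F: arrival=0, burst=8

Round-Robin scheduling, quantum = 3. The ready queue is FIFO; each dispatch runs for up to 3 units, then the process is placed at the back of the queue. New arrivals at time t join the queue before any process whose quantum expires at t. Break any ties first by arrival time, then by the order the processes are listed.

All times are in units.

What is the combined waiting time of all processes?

Timeline: | A 0-3 | B 3-6 | C 6-7 | D 7-10 | E 10-13 | F 13-16 | A 16-19 | B 19-20 | D 20-22 | E 22-24 | F 24-27 | A 27-29 | F 29-31 |
Completion: A=29  B=20  C=7  D=22  E=24  F=31
Waiting = turnaround − burst: A=21, B=16, C=6, D=17, E=19, F=23
Total waiting = 21 + 16 + 6 + 17 + 19 + 23 = 102

102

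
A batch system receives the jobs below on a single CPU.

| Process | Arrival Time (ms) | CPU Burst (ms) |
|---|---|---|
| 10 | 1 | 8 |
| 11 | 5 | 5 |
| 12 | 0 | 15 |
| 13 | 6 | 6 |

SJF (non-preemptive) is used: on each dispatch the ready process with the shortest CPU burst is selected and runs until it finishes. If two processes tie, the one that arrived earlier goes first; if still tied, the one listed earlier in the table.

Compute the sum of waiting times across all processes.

Gantt: | 12 0-15 | 11 15-20 | 13 20-26 | 10 26-34 |
Completion: 10=34  11=20  12=15  13=26
Waiting = turnaround − burst: 10=25, 11=10, 12=0, 13=14
Total waiting = 25 + 10 + 0 + 14 = 49

49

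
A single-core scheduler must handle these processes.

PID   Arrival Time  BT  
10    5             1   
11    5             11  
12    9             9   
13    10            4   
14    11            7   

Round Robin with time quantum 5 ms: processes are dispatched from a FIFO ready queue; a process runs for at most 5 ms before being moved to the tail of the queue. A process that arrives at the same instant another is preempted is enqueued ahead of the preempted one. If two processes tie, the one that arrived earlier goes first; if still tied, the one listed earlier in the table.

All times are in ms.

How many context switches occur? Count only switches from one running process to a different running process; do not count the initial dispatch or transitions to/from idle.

8

Schedule: | idle 0-5 | 10 5-6 | 11 6-11 | 12 11-16 | 13 16-20 | 14 20-25 | 11 25-30 | 12 30-34 | 14 34-36 | 11 36-37 |
Completion: 10=6  11=37  12=34  13=20  14=36
Turnaround (C−A): 10=1  11=32  12=25  13=10  14=25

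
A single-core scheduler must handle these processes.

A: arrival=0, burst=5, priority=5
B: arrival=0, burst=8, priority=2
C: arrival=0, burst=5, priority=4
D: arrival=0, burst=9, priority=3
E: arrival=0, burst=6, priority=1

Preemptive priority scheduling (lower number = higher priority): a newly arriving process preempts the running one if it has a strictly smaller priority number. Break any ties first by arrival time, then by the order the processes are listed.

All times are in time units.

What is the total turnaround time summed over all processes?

Timeline: | E 0-6 | B 6-14 | D 14-23 | C 23-28 | A 28-33 |
Completion: A=33  B=14  C=28  D=23  E=6
Turnaround (C−A): A=33  B=14  C=28  D=23  E=6
Turnaround = completion − arrival: A=33, B=14, C=28, D=23, E=6
Total turnaround = 33 + 14 + 28 + 23 + 6 = 104

104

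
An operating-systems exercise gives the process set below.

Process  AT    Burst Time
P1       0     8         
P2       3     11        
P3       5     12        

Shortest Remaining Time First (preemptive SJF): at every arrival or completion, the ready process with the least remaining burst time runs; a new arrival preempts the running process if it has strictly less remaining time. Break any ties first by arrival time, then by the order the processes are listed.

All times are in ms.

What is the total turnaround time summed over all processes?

50

Timeline: | P1 0-8 | P2 8-19 | P3 19-31 |
Completion: P1=8  P2=19  P3=31
Turnaround (C−A): P1=8  P2=16  P3=26
Turnaround = completion − arrival: P1=8, P2=16, P3=26
Total turnaround = 8 + 16 + 26 = 50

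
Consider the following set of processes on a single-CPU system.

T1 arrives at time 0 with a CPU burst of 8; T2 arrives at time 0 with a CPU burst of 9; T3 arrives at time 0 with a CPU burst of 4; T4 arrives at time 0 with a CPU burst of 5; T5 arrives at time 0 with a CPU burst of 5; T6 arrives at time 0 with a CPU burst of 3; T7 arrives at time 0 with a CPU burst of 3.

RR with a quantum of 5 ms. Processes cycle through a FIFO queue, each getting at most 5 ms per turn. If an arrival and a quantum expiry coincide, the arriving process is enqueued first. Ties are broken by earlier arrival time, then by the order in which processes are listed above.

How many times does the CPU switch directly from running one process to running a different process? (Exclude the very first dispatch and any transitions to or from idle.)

8

Schedule: | T1 0-5 | T2 5-10 | T3 10-14 | T4 14-19 | T5 19-24 | T6 24-27 | T7 27-30 | T1 30-33 | T2 33-37 |
Completion: T1=33  T2=37  T3=14  T4=19  T5=24  T6=27  T7=30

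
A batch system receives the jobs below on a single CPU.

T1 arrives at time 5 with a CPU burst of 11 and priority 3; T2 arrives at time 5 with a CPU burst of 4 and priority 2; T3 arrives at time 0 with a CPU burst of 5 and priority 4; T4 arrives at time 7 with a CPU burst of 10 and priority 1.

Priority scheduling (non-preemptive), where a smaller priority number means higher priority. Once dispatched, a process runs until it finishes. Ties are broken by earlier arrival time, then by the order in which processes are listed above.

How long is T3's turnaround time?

5

Schedule: | T3 0-5 | T2 5-9 | T4 9-19 | T1 19-30 |
Completion: T1=30  T2=9  T3=5  T4=19
Turnaround(T3) = completion − arrival = 5 − 0 = 5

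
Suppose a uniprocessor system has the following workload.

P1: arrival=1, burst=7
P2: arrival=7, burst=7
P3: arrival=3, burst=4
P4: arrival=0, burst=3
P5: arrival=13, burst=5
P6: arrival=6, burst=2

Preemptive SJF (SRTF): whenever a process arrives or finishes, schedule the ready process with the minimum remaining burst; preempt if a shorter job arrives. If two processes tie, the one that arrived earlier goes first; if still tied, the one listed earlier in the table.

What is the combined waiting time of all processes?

Gantt: | P4 0-3 | P3 3-7 | P6 7-9 | P1 9-16 | P5 16-21 | P2 21-28 |
Completion: P1=16  P2=28  P3=7  P4=3  P5=21  P6=9
Turnaround (C−A): P1=15  P2=21  P3=4  P4=3  P5=8  P6=3
Waiting = turnaround − burst: P1=8, P2=14, P3=0, P4=0, P5=3, P6=1
Total waiting = 8 + 14 + 0 + 0 + 3 + 1 = 26

26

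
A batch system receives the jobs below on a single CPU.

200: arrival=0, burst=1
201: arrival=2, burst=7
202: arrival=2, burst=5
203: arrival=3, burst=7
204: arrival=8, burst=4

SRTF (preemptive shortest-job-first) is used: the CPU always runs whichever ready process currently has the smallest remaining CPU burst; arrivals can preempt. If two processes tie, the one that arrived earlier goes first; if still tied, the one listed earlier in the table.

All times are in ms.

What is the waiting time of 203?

15

Schedule: | 200 0-1 | idle 1-2 | 202 2-7 | 201 7-8 | 204 8-12 | 201 12-18 | 203 18-25 |
Completion: 200=1  201=18  202=7  203=25  204=12
Turnaround (C−A): 200=1  201=16  202=5  203=22  204=4
Waiting(203) = turnaround − burst = 22 − 7 = 15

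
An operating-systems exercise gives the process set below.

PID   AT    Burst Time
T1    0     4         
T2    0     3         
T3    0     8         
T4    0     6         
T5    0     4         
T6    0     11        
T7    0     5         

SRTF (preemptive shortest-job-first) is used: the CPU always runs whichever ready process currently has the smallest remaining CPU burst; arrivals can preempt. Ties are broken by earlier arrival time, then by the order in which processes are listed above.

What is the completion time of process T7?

Timeline: | T2 0-3 | T1 3-7 | T5 7-11 | T7 11-16 | T4 16-22 | T3 22-30 | T6 30-41 |
Completion: T1=7  T2=3  T3=30  T4=22  T5=11  T6=41  T7=16

16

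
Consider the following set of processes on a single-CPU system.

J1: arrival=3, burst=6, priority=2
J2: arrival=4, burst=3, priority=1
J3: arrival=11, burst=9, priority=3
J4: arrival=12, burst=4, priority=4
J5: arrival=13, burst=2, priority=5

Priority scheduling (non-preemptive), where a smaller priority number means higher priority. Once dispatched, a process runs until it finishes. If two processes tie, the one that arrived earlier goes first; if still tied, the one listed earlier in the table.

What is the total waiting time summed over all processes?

27

Timeline: | idle 0-3 | J1 3-9 | J2 9-12 | J3 12-21 | J4 21-25 | J5 25-27 |
Completion: J1=9  J2=12  J3=21  J4=25  J5=27
Waiting = turnaround − burst: J1=0, J2=5, J3=1, J4=9, J5=12
Total waiting = 0 + 5 + 1 + 9 + 12 = 27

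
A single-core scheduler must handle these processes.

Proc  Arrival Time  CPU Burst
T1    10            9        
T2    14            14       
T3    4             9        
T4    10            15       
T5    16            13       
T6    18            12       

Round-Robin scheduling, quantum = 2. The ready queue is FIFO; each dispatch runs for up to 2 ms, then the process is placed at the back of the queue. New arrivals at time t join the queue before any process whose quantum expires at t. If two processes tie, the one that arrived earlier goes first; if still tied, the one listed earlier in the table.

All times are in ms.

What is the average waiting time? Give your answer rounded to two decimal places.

37.67

Schedule: | idle 0-4 | T3 4-10 | T1 10-12 | T4 12-14 | T3 14-16 | T1 16-18 | T2 18-20 | T4 20-22 | T5 22-24 | T3 24-25 | T6 25-27 | T1 27-29 | T2 29-31 | T4 31-33 | T5 33-35 | T6 35-37 | T1 37-39 | T2 39-41 | T4 41-43 | T5 43-45 | T6 45-47 | T1 47-48 | T2 48-50 | T4 50-52 | T5 52-54 | T6 54-56 | T2 56-58 | T4 58-60 | T5 60-62 | T6 62-64 | T2 64-66 | T4 66-68 | T5 68-70 | T6 70-72 | T2 72-74 | T4 74-75 | T5 75-76 |
Completion: T1=48  T2=74  T3=25  T4=75  T5=76  T6=72
Turnaround (C−A): T1=38  T2=60  T3=21  T4=65  T5=60  T6=54
Waiting times: T1=29, T2=46, T3=12, T4=50, T5=47, T6=42
Average waiting = (29+46+12+50+47+42) / 6 = 226/6 = 37.67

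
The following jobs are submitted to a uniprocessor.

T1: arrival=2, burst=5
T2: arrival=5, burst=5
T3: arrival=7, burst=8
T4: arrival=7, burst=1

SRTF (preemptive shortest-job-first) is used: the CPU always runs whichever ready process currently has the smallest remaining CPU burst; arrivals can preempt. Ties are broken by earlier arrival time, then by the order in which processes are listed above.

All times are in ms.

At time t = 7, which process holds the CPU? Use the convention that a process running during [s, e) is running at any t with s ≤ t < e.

T4

Schedule: | idle 0-2 | T1 2-7 | T4 7-8 | T2 8-13 | T3 13-21 |
Completion: T1=7  T2=13  T3=21  T4=8
Turnaround (C−A): T1=5  T2=8  T3=14  T4=1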